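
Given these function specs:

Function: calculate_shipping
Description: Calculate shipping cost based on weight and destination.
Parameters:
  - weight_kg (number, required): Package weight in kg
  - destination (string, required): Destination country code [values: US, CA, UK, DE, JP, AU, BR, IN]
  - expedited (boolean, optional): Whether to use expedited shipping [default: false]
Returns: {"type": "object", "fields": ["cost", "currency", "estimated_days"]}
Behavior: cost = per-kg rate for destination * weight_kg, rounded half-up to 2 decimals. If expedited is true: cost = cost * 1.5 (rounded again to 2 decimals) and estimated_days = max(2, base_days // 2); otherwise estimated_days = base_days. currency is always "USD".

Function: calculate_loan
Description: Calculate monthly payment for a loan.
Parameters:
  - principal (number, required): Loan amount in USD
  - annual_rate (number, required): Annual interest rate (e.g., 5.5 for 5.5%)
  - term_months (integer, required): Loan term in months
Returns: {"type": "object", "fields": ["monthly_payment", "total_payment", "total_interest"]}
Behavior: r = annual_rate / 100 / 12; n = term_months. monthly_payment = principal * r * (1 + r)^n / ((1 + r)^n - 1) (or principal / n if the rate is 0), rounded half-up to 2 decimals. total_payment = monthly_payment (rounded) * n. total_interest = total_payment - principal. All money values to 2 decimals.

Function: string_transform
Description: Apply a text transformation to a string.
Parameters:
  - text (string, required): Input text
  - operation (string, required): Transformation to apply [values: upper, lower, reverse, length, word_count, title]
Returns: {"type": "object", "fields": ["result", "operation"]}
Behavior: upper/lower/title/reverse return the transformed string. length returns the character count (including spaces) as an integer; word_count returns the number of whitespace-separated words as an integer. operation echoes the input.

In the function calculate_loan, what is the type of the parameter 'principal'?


The calculate_loan spec declares:
  - principal (number, required): Loan amount in USD
Type:
number


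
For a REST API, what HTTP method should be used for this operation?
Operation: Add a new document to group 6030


GET = read, POST = create, PUT = update/replace, DELETE = remove
This operation is a create.
POST


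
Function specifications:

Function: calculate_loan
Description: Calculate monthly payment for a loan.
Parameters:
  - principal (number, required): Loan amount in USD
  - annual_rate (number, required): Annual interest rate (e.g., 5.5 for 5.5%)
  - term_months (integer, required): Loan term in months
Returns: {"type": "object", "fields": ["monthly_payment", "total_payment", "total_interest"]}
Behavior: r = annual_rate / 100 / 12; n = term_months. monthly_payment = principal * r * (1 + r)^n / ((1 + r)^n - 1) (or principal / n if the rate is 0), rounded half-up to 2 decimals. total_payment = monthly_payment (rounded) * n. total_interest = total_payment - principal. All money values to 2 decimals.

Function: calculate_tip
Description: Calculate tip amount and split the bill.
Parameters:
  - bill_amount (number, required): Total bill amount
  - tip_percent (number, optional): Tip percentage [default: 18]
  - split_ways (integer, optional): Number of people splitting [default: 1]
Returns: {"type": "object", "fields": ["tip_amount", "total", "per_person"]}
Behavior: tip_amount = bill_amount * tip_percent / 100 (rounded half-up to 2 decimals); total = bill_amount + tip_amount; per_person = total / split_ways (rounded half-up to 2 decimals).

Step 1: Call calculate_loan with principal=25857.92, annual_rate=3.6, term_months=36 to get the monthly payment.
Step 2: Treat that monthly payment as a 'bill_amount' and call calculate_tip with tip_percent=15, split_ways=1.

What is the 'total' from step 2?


Step 1: calculate_loan(principal=25857.92, annual_rate=3.6, term_months=36)
  r = 3.6 / 100 / 12 = 0.003 (keep full precision)
  (1 + r)^36 = 1.11386764
  monthly_payment = 25857.92 * 0.003 * 1.11386764 / (1.11386764 - 1) = 758.836295 -> 758.84
  total_payment = 758.84 * 36 = 27318.24
  total_interest = 27318.24 - 25857.92 = 1460.32
  -> monthly_payment = 758.84
Step 2: calculate_tip(bill_amount=758.84, tip_percent=15, split_ways=1)
  tip_amount = 758.84 * 15/100 = 113.826 -> 113.83
  total = 758.84 + 113.83 = 872.67
  per_person = 872.67 / 1 = 872.67 -> 872.67
  -> total = 872.67
$872.67


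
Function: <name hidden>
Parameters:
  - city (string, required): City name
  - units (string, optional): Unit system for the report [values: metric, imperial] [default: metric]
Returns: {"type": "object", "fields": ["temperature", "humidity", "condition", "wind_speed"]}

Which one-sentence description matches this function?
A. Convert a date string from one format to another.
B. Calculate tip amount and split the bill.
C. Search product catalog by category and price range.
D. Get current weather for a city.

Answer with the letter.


Parameters city, units and return ["temperature", "humidity", "condition", "wind_speed"] fit: Get current weather for a city.
D


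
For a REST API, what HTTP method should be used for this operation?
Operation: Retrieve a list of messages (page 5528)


GET = read, POST = create, PUT = update/replace, DELETE = remove
This operation is a read.
GET


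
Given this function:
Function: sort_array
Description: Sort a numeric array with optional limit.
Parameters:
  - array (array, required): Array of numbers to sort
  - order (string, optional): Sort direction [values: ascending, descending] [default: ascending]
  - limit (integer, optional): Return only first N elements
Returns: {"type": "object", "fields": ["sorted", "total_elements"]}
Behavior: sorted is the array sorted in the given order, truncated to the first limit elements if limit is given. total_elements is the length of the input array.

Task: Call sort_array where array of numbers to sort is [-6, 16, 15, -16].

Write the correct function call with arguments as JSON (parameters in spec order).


Mapping each described value to its parameter name:
  'Array of numbers to sort' -> array = [-6, 16, 15, -16]
sort_array({"array": [-6, 16, 15, -16]})


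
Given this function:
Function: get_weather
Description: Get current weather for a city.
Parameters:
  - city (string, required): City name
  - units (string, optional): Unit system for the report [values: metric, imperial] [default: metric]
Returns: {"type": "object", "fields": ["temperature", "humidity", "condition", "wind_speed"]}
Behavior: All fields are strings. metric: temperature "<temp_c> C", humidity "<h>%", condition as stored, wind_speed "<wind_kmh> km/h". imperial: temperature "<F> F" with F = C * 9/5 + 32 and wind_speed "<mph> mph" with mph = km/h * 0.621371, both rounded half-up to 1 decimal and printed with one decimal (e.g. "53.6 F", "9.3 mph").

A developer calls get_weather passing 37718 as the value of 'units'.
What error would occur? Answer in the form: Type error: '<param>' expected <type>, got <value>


Spec: 'units' is declared as string; 37718 is an integer.
Type error: 'units' expected string, got 37718


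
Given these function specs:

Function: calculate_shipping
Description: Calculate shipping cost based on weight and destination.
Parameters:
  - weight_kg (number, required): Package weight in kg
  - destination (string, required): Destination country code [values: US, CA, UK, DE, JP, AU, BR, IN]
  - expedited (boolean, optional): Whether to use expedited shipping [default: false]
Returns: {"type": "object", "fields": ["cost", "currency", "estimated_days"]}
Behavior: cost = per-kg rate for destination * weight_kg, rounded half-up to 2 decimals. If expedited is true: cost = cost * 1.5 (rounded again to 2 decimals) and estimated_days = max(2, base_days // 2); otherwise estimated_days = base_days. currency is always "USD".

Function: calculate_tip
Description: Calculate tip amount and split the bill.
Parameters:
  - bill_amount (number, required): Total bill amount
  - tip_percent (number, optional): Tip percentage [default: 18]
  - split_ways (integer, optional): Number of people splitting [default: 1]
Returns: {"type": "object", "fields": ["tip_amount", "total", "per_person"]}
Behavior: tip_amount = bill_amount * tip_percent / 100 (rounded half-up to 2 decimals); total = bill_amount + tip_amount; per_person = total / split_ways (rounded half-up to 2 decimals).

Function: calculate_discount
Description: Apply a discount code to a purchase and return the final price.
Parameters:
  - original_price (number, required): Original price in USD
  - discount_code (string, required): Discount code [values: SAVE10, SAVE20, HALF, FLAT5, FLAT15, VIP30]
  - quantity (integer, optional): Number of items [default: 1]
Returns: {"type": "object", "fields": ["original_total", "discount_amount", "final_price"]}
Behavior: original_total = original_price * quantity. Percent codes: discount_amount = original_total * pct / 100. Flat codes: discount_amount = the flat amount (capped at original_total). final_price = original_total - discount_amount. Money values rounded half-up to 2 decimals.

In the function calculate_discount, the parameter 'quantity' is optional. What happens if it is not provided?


The calculate_discount spec declares:
  - quantity (integer, optional): Number of items [default: 1]
It defaults to 1


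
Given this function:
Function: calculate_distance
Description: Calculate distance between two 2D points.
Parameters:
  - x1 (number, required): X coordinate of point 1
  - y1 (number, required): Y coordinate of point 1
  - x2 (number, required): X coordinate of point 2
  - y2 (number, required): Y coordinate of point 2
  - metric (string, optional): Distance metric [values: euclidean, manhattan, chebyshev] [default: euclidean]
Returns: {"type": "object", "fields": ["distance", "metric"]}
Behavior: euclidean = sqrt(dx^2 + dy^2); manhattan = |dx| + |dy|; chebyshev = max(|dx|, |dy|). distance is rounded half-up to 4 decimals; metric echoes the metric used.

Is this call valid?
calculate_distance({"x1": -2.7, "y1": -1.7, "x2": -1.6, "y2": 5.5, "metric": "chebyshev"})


Checking all required parameters present and types match... All valid.
Valid


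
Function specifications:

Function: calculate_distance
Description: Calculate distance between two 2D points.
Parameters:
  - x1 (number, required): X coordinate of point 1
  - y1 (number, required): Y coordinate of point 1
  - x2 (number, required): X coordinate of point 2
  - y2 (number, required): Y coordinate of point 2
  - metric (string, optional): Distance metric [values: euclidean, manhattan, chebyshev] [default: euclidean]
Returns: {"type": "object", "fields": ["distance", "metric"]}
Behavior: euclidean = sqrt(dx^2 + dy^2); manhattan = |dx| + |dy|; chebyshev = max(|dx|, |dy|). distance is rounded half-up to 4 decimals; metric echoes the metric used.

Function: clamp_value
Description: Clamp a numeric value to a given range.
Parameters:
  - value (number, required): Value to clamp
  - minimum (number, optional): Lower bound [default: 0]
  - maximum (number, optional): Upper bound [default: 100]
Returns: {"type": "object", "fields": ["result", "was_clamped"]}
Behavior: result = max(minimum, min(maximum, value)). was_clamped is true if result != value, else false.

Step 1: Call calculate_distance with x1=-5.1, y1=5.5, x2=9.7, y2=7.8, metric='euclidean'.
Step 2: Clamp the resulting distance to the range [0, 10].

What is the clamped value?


Step 1: calculate_distance (euclidean)
  |dx| = |9.7 - -5.1| = 14.8; |dy| = |7.8 - 5.5| = 2.3
  euclidean: sqrt(14.8^2 + 2.3^2) = sqrt(224.33) = 14.97765
  Round to 4 decimals: 14.9777
  -> distance = 14.9777
Step 2: clamp_value(value=14.9777, minimum=0, maximum=10)
  result = max(0, min(10, 14.9777)) = max(0, 10) = 10
  was_clamped = (10 != 14.9777) = true
  -> result = 10
10


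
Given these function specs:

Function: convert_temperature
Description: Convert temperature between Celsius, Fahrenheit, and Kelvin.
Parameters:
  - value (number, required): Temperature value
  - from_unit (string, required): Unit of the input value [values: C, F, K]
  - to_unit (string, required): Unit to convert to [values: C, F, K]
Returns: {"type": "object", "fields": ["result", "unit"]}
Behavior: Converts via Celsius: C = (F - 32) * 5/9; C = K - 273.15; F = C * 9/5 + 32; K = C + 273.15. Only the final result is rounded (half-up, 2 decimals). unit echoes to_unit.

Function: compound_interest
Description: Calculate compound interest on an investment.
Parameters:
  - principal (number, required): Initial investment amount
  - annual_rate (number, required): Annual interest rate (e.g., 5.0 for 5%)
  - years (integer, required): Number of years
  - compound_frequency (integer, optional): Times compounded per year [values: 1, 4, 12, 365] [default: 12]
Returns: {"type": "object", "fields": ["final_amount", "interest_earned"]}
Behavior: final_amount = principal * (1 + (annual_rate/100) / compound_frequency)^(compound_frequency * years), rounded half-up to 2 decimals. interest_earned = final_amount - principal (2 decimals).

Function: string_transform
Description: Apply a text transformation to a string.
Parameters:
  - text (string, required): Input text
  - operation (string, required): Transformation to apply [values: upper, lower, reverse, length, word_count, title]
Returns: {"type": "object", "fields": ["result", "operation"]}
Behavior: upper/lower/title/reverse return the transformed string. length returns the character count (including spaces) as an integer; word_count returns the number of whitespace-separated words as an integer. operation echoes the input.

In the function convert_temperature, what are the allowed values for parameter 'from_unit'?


The convert_temperature spec declares:
  - from_unit (string, required): Unit of the input value [values: C, F, K]
Allowed values:
C, F, K


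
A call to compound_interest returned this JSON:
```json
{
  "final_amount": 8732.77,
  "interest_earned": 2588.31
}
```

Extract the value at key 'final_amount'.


8732.77


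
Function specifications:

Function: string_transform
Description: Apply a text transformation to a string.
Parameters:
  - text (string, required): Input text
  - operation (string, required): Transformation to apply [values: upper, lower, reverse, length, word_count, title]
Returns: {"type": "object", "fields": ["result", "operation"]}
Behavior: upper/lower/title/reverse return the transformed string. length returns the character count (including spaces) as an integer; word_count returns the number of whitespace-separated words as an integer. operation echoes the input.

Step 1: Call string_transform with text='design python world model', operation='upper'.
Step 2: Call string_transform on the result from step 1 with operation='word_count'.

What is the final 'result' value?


Step 1: string_transform(text='design python world model', operation='upper')
  -> result = 'DESIGN PYTHON WORLD MODEL'
Step 2: string_transform(text='DESIGN PYTHON WORLD MODEL', operation='word_count')
  words: DESIGN, PYTHON, WORLD, MODEL -> 4
  -> result = 4
4


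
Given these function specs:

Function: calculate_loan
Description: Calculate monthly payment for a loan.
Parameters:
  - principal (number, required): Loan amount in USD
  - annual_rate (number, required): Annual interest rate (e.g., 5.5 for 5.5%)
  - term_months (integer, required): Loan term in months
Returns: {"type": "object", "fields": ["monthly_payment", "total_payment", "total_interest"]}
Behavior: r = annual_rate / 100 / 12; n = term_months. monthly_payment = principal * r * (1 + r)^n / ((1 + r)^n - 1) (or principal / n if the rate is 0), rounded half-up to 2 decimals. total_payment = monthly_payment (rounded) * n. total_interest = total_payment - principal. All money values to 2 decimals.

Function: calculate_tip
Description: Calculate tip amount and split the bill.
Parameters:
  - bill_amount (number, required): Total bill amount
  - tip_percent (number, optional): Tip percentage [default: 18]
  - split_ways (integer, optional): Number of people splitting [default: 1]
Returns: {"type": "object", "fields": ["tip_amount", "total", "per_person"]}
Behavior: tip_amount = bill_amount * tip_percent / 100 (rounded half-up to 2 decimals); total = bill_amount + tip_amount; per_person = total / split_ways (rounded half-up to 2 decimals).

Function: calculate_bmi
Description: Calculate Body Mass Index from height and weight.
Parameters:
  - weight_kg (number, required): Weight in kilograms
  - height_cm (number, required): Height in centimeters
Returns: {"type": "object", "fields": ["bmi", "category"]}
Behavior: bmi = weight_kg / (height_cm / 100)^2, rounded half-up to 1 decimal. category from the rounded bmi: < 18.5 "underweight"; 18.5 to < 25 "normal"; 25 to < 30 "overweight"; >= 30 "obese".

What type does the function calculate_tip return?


The calculate_tip spec declares Returns: {"type": "object", "fields": ["tip_amount", "total", "per_person"]}
Type:
object


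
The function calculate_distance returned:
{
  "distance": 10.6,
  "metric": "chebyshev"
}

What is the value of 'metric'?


chebyshev


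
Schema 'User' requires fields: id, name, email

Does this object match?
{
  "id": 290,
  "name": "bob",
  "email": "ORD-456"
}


Checking required fields... All present.
Valid - all required fields present


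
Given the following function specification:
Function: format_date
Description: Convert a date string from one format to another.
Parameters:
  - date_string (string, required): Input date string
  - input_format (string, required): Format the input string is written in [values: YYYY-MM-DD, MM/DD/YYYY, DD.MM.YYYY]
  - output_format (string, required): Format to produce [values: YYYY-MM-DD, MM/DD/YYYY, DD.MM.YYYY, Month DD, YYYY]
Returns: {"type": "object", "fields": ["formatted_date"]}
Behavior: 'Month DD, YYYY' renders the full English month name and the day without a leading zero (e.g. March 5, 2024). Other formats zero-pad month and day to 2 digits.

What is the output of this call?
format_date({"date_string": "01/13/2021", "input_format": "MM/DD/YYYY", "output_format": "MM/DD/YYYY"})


Parse '01/13/2021' as MM/DD/YYYY: year=2021, month=1, day=13
Render as MM/DD/YYYY: 01/13/2021
Output:
{"formatted_date": "01/13/2021"}


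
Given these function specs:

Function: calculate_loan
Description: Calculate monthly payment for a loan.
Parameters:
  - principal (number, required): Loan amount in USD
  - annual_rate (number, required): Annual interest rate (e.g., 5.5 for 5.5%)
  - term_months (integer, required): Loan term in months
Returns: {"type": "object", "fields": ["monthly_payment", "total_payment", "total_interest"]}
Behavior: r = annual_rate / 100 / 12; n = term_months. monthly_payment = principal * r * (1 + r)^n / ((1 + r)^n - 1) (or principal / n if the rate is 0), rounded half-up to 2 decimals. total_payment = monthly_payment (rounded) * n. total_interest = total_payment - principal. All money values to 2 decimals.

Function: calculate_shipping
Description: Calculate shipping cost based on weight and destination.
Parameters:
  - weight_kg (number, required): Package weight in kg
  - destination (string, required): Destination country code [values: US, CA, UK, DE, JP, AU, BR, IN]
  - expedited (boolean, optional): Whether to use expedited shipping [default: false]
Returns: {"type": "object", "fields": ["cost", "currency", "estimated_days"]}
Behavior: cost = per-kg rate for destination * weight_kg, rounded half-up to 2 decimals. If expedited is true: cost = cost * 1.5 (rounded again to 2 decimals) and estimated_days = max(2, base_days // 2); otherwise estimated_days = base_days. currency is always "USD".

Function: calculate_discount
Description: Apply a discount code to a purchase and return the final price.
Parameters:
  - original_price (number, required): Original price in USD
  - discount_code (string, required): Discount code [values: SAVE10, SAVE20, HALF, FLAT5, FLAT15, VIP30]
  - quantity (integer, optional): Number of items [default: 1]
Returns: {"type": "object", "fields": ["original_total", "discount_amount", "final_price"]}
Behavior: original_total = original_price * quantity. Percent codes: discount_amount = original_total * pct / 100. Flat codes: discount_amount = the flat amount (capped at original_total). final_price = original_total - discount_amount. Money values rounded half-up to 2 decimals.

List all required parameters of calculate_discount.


Parameters of calculate_discount and their required/optional flag:
  original_price: required
  discount_code: required
  quantity: optional
discount_code, original_price


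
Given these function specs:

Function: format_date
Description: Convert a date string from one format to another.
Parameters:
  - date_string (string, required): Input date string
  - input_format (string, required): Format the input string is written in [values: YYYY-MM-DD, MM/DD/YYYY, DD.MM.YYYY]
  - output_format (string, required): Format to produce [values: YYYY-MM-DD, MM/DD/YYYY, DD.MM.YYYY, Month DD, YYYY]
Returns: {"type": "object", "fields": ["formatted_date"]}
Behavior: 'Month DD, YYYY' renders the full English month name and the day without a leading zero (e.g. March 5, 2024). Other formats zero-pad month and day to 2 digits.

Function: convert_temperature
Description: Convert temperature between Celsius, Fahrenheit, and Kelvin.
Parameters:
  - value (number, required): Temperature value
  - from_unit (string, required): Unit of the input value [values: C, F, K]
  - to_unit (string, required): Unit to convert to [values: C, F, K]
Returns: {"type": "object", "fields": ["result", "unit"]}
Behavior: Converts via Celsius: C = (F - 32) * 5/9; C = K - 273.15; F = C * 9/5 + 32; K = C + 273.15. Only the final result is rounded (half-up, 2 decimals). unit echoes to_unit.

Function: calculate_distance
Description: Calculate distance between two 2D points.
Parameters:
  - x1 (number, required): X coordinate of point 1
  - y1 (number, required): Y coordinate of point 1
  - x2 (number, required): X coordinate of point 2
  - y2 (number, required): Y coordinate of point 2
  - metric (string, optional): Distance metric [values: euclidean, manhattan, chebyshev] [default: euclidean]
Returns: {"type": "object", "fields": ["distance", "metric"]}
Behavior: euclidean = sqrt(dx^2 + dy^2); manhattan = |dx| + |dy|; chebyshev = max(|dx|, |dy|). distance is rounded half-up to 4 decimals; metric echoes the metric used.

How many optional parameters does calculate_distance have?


Parameters of calculate_distance: x1 (required), y1 (required), x2 (required), y2 (required), metric (optional)
Optional count:
1


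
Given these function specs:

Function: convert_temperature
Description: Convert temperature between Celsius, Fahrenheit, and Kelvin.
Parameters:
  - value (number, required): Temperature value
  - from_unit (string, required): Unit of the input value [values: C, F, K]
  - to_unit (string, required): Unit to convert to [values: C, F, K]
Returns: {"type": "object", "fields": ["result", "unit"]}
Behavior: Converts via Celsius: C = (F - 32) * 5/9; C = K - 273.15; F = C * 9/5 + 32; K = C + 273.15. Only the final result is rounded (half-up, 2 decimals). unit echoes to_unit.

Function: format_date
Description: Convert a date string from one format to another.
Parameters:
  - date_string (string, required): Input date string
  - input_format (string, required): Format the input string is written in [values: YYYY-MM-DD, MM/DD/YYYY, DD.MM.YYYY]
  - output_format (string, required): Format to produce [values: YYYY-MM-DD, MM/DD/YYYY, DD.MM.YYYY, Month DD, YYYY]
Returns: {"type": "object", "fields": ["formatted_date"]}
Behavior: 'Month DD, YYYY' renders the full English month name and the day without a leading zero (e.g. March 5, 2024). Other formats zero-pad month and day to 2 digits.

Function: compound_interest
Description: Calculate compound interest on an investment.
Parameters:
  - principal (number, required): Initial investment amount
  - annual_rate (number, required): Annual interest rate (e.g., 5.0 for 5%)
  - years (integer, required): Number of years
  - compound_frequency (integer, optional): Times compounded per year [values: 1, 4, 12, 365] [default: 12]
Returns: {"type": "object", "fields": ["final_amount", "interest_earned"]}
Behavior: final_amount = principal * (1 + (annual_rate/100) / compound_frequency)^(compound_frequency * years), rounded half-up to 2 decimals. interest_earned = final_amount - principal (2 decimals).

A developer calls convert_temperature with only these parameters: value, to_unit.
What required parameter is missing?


Required parameters: value, from_unit, to_unit
Provided: value, to_unit
Missing: from_unit
from_unit


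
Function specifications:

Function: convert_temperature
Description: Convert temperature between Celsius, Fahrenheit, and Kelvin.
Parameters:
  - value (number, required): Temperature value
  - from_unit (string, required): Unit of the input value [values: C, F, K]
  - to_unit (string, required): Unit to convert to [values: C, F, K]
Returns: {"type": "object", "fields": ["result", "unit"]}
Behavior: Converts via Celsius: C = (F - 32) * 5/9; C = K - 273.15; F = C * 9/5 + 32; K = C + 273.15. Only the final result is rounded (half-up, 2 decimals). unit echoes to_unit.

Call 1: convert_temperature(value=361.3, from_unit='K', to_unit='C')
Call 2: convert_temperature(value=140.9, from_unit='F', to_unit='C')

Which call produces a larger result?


Call 1:
  To C: 361.3 - 273.15 = 88.15
  Target is C: 88.15
  Round to 2 decimals: 88.15
  -> 88.15 C
Call 2:
  To C: (140.9 - 32) * 5/9 = 60.5
  Target is C: 60.5
  Round to 2 decimals: 60.5
  -> 60.5 C
Call 1 (88.15 C)


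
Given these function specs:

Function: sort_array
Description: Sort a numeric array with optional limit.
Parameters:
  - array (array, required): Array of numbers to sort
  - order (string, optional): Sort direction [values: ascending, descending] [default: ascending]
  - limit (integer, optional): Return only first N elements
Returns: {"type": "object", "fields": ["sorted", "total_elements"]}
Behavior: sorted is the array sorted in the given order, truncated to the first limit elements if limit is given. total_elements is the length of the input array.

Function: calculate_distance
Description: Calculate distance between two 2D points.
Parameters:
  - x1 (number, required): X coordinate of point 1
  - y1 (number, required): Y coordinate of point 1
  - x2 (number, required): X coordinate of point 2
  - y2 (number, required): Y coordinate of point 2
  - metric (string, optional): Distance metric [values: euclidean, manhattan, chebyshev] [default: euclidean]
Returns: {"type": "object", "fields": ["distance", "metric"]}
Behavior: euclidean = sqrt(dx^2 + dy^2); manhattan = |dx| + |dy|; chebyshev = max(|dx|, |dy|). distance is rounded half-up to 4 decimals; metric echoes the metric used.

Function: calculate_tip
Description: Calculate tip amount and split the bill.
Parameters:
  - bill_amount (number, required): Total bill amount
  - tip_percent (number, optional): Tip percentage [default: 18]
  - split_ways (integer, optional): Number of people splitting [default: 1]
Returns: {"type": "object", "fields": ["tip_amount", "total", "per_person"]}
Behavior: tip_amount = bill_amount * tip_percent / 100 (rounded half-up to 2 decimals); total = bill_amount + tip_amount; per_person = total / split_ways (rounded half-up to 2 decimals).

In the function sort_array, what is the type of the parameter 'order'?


The sort_array spec declares:
  - order (string, optional): Sort direction [values: ascending, descending] [default: ascending]
Type:
string


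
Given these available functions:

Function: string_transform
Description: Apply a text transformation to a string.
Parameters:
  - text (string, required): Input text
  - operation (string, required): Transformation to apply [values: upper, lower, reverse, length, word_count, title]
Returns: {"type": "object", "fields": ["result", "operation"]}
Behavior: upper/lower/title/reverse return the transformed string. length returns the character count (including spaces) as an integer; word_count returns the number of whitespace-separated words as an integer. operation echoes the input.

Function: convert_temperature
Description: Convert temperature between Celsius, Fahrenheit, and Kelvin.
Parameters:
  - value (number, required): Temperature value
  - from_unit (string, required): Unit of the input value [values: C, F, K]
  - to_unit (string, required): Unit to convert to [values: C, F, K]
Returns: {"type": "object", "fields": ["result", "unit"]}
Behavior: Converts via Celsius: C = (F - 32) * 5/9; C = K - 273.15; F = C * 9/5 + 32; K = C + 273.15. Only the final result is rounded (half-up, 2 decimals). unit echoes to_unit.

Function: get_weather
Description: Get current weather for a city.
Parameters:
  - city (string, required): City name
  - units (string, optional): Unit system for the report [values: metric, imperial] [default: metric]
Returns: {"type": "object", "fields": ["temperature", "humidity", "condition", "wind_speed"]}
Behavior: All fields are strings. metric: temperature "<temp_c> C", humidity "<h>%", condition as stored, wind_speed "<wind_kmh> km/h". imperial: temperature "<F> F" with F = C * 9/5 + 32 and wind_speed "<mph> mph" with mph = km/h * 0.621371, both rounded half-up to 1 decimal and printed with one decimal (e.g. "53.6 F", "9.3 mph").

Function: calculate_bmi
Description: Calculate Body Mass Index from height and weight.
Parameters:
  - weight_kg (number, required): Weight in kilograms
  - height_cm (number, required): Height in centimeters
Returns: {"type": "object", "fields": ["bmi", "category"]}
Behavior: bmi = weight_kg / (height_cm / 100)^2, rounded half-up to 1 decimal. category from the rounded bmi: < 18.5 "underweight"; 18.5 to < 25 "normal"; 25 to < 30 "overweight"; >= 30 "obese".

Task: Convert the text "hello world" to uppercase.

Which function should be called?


The task needs a function whose description is: Apply a text transformation to a string.
string_transform


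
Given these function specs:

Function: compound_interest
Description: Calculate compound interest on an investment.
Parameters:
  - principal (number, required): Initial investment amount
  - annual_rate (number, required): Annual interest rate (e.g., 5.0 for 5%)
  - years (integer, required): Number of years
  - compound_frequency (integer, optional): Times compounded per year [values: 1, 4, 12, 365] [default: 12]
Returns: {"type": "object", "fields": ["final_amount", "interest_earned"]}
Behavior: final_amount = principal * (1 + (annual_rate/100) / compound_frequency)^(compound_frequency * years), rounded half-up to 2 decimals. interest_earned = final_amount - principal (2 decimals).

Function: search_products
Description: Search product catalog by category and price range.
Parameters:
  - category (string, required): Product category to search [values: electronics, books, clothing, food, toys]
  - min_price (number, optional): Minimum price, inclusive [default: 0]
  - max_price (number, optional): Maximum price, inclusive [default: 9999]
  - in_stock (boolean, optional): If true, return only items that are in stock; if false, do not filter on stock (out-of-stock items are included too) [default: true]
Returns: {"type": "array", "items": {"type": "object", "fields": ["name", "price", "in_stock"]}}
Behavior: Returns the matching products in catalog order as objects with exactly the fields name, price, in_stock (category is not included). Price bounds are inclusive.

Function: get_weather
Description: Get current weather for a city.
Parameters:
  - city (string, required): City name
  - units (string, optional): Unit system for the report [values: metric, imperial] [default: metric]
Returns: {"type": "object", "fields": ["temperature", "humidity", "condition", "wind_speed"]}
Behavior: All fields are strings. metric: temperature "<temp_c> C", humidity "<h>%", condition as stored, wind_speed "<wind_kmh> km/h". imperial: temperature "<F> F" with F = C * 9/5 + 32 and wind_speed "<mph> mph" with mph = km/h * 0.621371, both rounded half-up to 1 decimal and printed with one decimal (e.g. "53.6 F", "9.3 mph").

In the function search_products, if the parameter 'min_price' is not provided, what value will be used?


The search_products spec declares:
  - min_price (number, optional): Minimum price, inclusive [default: 0]
Default:
0


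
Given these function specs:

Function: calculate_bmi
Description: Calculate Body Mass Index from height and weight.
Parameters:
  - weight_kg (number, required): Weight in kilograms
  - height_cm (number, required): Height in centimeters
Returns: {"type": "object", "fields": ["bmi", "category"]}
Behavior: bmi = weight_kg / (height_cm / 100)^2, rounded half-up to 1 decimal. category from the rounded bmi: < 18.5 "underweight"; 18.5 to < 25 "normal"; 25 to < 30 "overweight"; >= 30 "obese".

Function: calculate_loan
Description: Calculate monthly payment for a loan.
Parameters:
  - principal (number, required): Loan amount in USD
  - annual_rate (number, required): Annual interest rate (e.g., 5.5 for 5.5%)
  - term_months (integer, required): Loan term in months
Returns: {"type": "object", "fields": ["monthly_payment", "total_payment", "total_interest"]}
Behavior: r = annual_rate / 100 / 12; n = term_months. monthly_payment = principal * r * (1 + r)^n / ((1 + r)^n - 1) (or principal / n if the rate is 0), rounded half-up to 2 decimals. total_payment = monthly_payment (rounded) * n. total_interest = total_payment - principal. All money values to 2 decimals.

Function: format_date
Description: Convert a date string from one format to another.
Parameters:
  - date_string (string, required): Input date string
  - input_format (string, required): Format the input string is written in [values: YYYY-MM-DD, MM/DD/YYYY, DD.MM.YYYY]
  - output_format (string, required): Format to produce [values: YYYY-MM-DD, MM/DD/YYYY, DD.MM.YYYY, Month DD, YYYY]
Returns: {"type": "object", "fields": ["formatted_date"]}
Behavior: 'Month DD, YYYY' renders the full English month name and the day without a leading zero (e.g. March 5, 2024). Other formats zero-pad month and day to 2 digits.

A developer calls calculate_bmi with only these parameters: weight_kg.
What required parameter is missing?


Required parameters: weight_kg, height_cm
Provided: weight_kg
Missing: height_cm
height_cm


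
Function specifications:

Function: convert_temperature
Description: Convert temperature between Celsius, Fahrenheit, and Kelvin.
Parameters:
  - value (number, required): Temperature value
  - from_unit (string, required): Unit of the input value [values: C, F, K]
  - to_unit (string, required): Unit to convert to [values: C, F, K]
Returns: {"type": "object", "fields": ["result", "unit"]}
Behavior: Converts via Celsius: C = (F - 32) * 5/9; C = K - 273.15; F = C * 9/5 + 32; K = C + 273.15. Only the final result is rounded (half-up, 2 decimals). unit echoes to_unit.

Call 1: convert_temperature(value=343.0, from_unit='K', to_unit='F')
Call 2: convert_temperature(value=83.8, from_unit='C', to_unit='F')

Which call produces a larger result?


Call 1:
  To C: 343 - 273.15 = 69.85
  To F: 69.85 * 9/5 + 32 = 157.73
  Round to 2 decimals: 157.73
  -> 157.73 F
Call 2:
  Input already in C: 83.8
  To F: 83.8 * 9/5 + 32 = 182.84
  Round to 2 decimals: 182.84
  -> 182.84 F
Call 2 (182.84 F)


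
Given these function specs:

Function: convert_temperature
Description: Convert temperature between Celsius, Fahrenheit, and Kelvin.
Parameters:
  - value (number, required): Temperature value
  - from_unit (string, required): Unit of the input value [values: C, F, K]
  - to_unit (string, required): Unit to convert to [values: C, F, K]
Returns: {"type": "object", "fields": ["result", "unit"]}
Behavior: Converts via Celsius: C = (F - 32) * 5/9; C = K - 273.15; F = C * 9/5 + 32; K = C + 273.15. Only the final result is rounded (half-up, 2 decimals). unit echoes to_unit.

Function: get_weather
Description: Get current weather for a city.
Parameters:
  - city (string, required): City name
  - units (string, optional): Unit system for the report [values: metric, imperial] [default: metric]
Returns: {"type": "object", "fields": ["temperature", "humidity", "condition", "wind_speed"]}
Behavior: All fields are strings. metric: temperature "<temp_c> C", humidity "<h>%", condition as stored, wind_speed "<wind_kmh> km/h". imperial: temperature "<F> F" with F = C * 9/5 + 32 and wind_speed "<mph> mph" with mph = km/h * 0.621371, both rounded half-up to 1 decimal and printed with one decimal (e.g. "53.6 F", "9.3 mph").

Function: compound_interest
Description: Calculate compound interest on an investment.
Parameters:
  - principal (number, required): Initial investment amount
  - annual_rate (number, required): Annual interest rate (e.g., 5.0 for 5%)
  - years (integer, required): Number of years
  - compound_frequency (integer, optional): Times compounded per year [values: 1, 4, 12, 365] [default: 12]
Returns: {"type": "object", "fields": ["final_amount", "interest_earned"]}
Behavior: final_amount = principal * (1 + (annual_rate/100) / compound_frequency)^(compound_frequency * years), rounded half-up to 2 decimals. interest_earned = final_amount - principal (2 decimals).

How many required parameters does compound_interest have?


Parameters of compound_interest: principal (required), annual_rate (required), years (required), compound_frequency (optional)
Required count:
3


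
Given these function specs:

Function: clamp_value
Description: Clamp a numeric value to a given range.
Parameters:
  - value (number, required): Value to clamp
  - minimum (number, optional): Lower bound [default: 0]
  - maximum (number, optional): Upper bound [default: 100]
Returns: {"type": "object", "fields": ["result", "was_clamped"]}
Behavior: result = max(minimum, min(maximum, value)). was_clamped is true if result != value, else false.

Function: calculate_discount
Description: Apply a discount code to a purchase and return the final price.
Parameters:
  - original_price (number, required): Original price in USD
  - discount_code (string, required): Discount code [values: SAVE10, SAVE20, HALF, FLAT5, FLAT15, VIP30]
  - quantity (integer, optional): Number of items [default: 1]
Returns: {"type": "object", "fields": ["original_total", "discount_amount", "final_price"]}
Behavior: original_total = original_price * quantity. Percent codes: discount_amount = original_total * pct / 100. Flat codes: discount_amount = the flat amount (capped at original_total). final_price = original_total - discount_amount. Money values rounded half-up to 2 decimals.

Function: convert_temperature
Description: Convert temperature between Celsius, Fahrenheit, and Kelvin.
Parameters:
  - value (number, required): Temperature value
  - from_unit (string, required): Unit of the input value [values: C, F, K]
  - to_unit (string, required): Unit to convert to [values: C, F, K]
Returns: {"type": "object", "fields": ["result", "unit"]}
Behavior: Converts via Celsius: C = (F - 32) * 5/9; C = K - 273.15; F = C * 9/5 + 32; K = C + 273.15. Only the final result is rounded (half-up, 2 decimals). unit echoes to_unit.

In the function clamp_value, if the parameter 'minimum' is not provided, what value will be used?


The clamp_value spec declares:
  - minimum (number, optional): Lower bound [default: 0]
Default:
0


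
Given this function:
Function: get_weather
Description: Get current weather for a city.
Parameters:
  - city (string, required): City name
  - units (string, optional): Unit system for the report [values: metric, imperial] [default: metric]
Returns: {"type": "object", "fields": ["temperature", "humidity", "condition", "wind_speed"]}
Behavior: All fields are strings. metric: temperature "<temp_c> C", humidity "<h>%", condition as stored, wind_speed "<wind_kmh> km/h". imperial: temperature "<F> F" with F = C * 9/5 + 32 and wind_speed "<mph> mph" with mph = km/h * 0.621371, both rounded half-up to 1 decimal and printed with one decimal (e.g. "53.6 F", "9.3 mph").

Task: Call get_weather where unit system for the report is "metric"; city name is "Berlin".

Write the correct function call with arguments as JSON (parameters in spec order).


Mapping each described value to its parameter name:
  'Unit system for the report' -> units = "metric"
  'City name' -> city = "Berlin"
get_weather({"city": "Berlin", "units": "metric"})
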